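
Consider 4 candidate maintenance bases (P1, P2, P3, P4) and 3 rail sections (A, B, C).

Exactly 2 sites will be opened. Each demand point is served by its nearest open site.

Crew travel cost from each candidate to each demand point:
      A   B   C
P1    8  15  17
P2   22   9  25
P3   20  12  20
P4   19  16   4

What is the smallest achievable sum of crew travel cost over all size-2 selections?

Open {P1, P4}.
  A→P1 8, B→P1 15, C→P4 4  ⇒ total 27.
Compare {P2, P4}: total 32.
Compare {P1, P2}: total 34.
No size-2 selection does better; minimum is 27.

27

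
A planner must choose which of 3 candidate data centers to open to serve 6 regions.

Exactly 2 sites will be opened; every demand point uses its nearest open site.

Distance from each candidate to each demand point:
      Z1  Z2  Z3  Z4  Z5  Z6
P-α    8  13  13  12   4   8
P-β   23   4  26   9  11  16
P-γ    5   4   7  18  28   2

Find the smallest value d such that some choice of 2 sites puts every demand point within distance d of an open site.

11

Open {P-β, P-γ}.
  Farthest demand point is Z5 at distance 11 (to P-β); all others are ≤ 11.
With {P-α, P-γ} the worst case is 12.
With {P-α, P-β} the worst case is 13.
No size-2 selection achieves below 11.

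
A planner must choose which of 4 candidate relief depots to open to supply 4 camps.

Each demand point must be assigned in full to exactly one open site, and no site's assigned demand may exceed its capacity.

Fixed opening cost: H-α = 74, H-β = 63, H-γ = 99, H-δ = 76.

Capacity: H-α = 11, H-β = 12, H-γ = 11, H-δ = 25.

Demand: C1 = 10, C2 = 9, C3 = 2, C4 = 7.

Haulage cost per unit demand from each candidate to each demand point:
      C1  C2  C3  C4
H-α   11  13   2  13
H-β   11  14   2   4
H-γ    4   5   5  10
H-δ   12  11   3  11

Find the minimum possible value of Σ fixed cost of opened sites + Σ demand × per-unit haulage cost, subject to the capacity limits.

Open {H-β, H-δ}; cheapest assignment that respects the capacities:
  H-β (cap 12, load 9): C3, C4 — cost 2×2 + 7×4 = 32
  H-δ (cap 25, load 19): C1, C2 — cost 10×12 + 9×11 = 219
  Shipping 251, fixed 139 → total 390.
  Any other capacity-feasible assignment to {H-β, H-δ} ships for at least 251.
Compare {H-γ, H-δ}: its best feasible assignment gives total 397.
Compare {H-β, H-γ, H-δ}: its best feasible assignment gives total 409.
Every other set of open sites that can feasibly serve all demand totals ≥ 397 even under its best assignment. Minimum: 390.

390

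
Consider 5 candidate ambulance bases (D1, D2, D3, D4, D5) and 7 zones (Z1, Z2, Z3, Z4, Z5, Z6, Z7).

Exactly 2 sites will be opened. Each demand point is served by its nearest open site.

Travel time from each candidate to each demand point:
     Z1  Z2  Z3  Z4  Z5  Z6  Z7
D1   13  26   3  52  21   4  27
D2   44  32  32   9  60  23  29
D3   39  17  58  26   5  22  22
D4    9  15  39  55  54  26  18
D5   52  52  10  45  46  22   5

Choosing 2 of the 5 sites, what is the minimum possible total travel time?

Open {D1, D3}.
  Z1→D1 13, Z2→D3 17, Z3→D1 3, Z4→D3 26, Z5→D3 5, Z6→D1 4, Z7→D3 22  ⇒ total 90.
Compare {D1, D2}: total 103.
Compare {D1, D5}: total 117.
No size-2 selection does better; minimum is 90.

90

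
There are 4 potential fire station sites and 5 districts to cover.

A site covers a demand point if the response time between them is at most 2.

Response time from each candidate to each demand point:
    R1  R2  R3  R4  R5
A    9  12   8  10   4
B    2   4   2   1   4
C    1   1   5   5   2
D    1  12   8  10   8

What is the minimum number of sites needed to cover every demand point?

2

Coverage sets (demand points within 2 of each site):
  A: {}
  B: {R1, R3, R4}
  C: {R1, R2, R5}
  D: {R1}
No single site covers all 5 demand points.
But {B, C} covers everything, so the minimum is 2.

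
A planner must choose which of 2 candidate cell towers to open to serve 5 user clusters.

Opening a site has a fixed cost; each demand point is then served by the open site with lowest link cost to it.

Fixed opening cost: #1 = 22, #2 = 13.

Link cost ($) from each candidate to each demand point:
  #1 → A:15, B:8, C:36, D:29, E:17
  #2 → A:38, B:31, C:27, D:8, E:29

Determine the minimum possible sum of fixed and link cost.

110

Open {#1, #2}: assign each demand point to its cheapest open site.
  A→#1 15, B→#1 8, C→#2 27, D→#2 8, E→#1 17
  link cost 75, fixed 35 → total 110.
Compare {#1}: link cost 105 + fixed 22 = 127.
Compare {#2}: link cost 133 + fixed 13 = 146.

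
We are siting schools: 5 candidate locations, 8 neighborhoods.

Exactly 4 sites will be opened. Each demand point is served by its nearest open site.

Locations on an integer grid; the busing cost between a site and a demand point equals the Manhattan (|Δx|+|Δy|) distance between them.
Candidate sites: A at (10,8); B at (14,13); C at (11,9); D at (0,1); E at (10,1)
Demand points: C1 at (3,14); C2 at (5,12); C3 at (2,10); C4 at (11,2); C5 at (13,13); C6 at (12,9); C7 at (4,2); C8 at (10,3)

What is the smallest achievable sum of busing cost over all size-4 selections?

Open {B, C, D, E}.
  C1→B 12, C2→C 9, C3→C 10, C4→E 2, C5→B 1, C6→C 1, C7→D 5, C8→E 2  ⇒ total 42.
Compare {A, B, C, E}: total 44.
Compare {A, B, D, E}: total 44.
No size-4 selection does better; minimum is 42.

42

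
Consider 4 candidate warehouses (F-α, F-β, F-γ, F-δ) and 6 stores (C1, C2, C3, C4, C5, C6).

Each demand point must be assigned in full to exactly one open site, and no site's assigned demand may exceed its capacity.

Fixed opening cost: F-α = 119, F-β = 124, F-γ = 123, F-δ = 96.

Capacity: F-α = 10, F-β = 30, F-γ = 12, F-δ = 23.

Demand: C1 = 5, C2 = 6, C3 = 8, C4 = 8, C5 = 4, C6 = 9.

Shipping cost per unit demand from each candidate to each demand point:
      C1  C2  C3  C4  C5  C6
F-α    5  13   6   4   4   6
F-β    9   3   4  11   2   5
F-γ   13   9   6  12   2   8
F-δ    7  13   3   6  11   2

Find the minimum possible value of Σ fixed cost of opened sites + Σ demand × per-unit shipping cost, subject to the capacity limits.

Open {F-β, F-δ}; cheapest assignment that respects the capacities:
  F-β (cap 30, load 18): C2, C3, C5 — cost 6×3 + 8×4 + 4×2 = 58
  F-δ (cap 23, load 22): C1, C4, C6 — cost 5×7 + 8×6 + 9×2 = 101
  Shipping 159, fixed 220 → total 379.
  Any other capacity-feasible assignment to {F-β, F-δ} ships for at least 159.
Compare {F-α, F-β, F-δ}: its best feasible assignment gives total 474.
Compare {F-β, F-γ}: its best feasible assignment gives total 491.
Every other set of open sites that can feasibly serve all demand totals ≥ 474 even under its best assignment. Minimum: 379.

379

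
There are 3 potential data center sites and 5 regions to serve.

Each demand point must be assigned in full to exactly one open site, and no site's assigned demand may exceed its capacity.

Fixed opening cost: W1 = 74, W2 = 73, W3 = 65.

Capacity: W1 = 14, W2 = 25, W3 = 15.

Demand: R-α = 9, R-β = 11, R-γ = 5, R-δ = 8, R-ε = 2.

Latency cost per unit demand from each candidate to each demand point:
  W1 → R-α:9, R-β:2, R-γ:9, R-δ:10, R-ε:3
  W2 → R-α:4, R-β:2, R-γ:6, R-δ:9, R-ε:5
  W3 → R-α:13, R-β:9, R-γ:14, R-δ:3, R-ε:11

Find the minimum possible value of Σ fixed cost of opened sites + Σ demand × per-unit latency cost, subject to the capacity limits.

Open {W2, W3}; cheapest assignment that respects the capacities:
  W2 (cap 25, load 25): R-α, R-β, R-γ — cost 9×4 + 11×2 + 5×6 = 88
  W3 (cap 15, load 10): R-δ, R-ε — cost 8×3 + 2×11 = 46
  Shipping 134, fixed 138 → total 272.
  Any other capacity-feasible assignment to {W2, W3} ships for at least 134.
Compare {W1, W2}: its best feasible assignment gives total 313.
Compare {W1, W2, W3}: its best feasible assignment gives total 330.
Every other set of open sites that can feasibly serve all demand totals ≥ 313 even under its best assignment. Minimum: 272.

272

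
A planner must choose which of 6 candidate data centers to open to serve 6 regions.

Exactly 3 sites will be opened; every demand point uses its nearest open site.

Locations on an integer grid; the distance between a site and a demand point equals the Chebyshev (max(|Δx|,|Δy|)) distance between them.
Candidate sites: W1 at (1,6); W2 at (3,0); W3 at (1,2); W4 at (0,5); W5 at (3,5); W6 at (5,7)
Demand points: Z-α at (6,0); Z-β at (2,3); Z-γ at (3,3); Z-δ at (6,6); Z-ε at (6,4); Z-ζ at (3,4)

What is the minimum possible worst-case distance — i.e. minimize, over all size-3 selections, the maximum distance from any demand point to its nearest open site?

Open {W1, W2, W5}.
  Farthest demand point is Z-α at distance 3 (to W2); all others are ≤ 3.
With {W1, W2, W6} the worst case is 3.
With {W2, W3, W5} the worst case is 3.
No size-3 selection achieves below 3.

3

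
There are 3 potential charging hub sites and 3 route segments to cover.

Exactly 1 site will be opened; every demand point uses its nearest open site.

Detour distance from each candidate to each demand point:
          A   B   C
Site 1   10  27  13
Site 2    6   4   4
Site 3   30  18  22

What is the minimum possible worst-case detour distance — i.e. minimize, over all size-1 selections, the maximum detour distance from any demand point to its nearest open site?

6

Open {Site 2}.
  Farthest demand point is A at detour distance 6 (to Site 2); all others are ≤ 6.
With {Site 1} the worst case is 27.
With {Site 3} the worst case is 30.
No size-1 selection achieves below 6.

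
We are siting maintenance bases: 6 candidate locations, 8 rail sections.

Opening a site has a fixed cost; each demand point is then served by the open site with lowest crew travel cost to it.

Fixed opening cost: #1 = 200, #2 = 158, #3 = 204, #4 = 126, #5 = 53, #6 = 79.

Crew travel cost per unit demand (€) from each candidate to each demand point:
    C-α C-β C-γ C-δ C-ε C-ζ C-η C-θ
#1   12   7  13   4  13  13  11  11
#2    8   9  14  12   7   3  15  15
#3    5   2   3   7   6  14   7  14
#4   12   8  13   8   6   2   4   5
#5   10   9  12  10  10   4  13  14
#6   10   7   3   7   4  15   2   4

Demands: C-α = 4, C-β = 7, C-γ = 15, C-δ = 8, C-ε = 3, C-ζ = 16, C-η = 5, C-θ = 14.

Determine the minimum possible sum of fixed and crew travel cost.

Open {#5, #6}: assign each demand point to its cheapest open site.
  C-α→#5 4×10=40, C-β→#6 7×7=49, C-γ→#6 15×3=45, C-δ→#6 8×7=56, C-ε→#6 3×4=12, C-ζ→#5 16×4=64, C-η→#6 5×2=10, C-θ→#6 14×4=56
  crew travel cost 332, fixed 132 → total 464.
Compare {#4, #6}: crew travel cost 300 + fixed 205 = 505.
Compare {#2, #6}: crew travel cost 308 + fixed 237 = 545.
Compare {#4, #5, #6}: crew travel cost 300 + fixed 258 = 558.
All other subsets cost ≥ 505. Minimum total cost: 464.

464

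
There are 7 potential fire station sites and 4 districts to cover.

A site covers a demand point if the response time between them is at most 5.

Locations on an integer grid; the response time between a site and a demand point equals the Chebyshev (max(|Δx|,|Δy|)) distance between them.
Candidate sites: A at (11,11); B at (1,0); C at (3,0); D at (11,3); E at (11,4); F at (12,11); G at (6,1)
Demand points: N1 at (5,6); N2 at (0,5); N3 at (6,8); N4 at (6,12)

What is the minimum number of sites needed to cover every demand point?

3

Coverage sets (demand points within 5 of each site):
  A: {N3, N4}
  B: {N2}
  C: {N2}
  D: {N3}
  E: {N3}
  F: {}
  G: {N1}
No 2 sites suffice: every size-2 union leaves at least one demand point uncovered.
But {A, B, G} covers everything, so the minimum is 3.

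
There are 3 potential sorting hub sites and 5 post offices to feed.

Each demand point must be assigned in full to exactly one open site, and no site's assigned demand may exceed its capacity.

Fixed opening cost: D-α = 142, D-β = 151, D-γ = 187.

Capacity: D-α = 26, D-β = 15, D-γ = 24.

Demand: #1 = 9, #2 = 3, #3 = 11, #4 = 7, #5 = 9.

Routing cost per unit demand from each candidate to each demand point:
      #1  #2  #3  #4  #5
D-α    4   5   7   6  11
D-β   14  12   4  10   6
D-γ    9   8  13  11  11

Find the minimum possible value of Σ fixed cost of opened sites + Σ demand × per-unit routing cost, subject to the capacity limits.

550

Open {D-α, D-β}; cheapest assignment that respects the capacities:
  D-α (cap 26, load 25): #1, #4, #5 — cost 9×4 + 7×6 + 9×11 = 177
  D-β (cap 15, load 14): #2, #3 — cost 3×12 + 11×4 = 80
  Shipping 257, fixed 293 → total 550.
  Any other capacity-feasible assignment to {D-α, D-β} ships for at least 257.
Compare {D-α, D-γ}: its best feasible assignment gives total 633.
Compare {D-α, D-β, D-γ}: its best feasible assignment gives total 716.
Every other set of open sites that can feasibly serve all demand totals ≥ 633 even under its best assignment. Minimum: 550.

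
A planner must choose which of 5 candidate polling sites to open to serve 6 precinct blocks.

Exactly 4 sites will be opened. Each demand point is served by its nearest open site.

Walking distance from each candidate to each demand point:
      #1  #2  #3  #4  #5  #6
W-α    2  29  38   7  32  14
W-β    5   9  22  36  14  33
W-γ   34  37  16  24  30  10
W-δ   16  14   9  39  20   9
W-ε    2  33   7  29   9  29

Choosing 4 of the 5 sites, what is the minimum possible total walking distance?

43

Open {W-α, W-β, W-δ, W-ε}.
  #1→W-α 2, #2→W-β 9, #3→W-ε 7, #4→W-α 7, #5→W-ε 9, #6→W-δ 9  ⇒ total 43.
Compare {W-α, W-β, W-γ, W-ε}: total 44.
Compare {W-α, W-γ, W-δ, W-ε}: total 48.
No size-4 selection does better; minimum is 43.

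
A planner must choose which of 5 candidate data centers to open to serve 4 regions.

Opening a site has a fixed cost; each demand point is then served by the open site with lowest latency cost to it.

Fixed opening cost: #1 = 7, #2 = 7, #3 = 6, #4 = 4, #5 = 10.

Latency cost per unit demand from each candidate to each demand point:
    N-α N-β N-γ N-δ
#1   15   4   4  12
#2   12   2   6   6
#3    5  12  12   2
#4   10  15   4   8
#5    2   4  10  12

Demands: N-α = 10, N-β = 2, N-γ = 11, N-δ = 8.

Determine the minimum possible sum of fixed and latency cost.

Open {#3, #4, #5}: assign each demand point to its cheapest open site.
  N-α→#5 10×2=20, N-β→#5 2×4=8, N-γ→#4 11×4=44, N-δ→#3 8×2=16
  latency cost 88, fixed 20 → total 108.
Compare {#1, #3, #5}: latency cost 88 + fixed 23 = 111.
Compare {#2, #3, #4, #5}: latency cost 84 + fixed 27 = 111.
Compare {#1, #2, #3, #5}: latency cost 84 + fixed 30 = 114.
All other subsets cost ≥ 111. Minimum total cost: 108.

108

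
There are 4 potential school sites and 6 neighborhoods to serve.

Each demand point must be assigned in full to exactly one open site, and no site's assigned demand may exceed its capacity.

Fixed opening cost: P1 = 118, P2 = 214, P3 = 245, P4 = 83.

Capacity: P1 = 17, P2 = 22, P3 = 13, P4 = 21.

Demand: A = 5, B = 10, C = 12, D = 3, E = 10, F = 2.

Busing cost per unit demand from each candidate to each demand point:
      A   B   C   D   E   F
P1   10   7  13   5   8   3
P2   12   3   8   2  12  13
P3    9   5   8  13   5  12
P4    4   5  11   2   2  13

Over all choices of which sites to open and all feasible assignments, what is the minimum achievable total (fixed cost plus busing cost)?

Open {P2, P4}; cheapest assignment that respects the capacities:
  P2 (cap 22, load 22): B, C — cost 10×3 + 12×8 = 126
  P4 (cap 21, load 20): A, D, E, F — cost 5×4 + 3×2 + 10×2 + 2×13 = 72
  Shipping 198, fixed 297 → total 495.
  Any other capacity-feasible assignment to {P2, P4} ships for at least 198.
Compare {P1, P2, P4}: its best feasible assignment gives total 593.
Compare {P1, P3, P4}: its best feasible assignment gives total 664.
Every other set of open sites that can feasibly serve all demand totals ≥ 593 even under its best assignment. Minimum: 495.

495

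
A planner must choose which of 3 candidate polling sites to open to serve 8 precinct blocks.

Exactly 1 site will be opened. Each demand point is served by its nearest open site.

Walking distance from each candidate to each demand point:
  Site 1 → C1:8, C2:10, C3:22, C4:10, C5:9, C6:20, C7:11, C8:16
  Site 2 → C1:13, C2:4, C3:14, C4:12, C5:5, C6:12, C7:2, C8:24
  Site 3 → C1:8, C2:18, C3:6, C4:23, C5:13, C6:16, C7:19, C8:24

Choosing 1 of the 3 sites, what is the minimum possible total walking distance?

86

Open {Site 2}.
  C1→Site 2 13, C2→Site 2 4, C3→Site 2 14, C4→Site 2 12, C5→Site 2 5, C6→Site 2 12, C7→Site 2 2, C8→Site 2 24  ⇒ total 86.
Compare {Site 1}: total 106.
Compare {Site 3}: total 127.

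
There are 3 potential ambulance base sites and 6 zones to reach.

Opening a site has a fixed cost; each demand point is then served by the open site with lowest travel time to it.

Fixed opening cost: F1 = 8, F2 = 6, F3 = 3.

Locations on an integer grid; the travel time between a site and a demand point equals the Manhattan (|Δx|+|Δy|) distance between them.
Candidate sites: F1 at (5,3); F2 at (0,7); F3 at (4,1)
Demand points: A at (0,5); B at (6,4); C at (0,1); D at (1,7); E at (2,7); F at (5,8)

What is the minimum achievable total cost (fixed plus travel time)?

Open {F2, F3}: assign each demand point to its cheapest open site.
  A→F2 2, B→F3 5, C→F3 4, D→F2 1, E→F2 2, F→F2 6
  travel time 20, fixed 9 → total 29.
Compare {F2}: travel time 26 + fixed 6 = 32.
Compare {F1, F2}: travel time 18 + fixed 14 = 32.
Compare {F1, F2, F3}: travel time 16 + fixed 17 = 33.
All other subsets cost ≥ 32. Minimum total cost: 29.

29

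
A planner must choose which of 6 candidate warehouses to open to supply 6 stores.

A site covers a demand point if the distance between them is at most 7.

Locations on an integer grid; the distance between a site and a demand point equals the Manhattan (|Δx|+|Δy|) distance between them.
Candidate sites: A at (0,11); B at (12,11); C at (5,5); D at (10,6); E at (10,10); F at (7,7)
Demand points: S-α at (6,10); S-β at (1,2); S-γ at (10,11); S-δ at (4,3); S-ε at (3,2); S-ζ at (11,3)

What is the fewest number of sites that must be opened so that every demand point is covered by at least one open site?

Coverage sets (demand points within 7 of each site):
  A: {S-α}
  B: {S-α, S-γ}
  C: {S-α, S-β, S-δ, S-ε}
  D: {S-γ, S-ζ}
  E: {S-α, S-γ}
  F: {S-α, S-γ, S-δ}
No single site covers all 6 demand points.
But {C, D} covers everything, so the minimum is 2.

2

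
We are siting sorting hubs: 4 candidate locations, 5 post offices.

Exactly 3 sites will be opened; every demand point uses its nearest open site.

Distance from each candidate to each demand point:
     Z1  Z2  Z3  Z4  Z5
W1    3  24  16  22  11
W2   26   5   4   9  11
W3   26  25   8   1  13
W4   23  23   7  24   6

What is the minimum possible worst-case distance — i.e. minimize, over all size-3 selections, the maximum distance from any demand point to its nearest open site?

Open {W1, W2, W4}.
  Farthest demand point is Z4 at distance 9 (to W2); all others are ≤ 9.
With {W1, W2, W3} the worst case is 11.
With {W1, W3, W4} the worst case is 23.
No size-3 selection achieves below 9.

9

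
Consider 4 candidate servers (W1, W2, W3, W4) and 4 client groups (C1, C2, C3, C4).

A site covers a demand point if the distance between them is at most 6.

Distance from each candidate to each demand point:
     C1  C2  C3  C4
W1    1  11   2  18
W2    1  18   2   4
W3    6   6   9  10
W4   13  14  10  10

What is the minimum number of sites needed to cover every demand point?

2

Coverage sets (demand points within 6 of each site):
  W1: {C1, C3}
  W2: {C1, C3, C4}
  W3: {C1, C2}
  W4: {}
No single site covers all 4 demand points.
But {W2, W3} covers everything, so the minimum is 2.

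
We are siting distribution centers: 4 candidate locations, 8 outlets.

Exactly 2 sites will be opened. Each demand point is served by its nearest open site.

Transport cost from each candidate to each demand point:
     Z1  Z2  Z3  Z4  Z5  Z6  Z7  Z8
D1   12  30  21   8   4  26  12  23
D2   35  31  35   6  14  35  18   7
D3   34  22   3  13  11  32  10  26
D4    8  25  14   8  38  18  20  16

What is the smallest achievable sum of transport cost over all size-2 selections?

96

Open {D3, D4}.
  Z1→D4 8, Z2→D3 22, Z3→D3 3, Z4→D4 8, Z5→D3 11, Z6→D4 18, Z7→D3 10, Z8→D4 16  ⇒ total 96.
Compare {D1, D4}: total 105.
Compare {D1, D3}: total 108.
No size-2 selection does better; minimum is 96.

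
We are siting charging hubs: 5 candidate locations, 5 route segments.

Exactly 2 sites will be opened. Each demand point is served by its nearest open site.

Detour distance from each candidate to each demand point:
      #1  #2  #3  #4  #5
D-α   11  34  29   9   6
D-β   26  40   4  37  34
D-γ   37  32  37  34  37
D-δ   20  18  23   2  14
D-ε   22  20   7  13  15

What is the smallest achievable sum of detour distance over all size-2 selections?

53

Open {D-α, D-ε}.
  #1→D-α 11, #2→D-ε 20, #3→D-ε 7, #4→D-α 9, #5→D-α 6  ⇒ total 53.
Compare {D-β, D-δ}: total 58.
Compare {D-α, D-δ}: total 60.
No size-2 selection does better; minimum is 53.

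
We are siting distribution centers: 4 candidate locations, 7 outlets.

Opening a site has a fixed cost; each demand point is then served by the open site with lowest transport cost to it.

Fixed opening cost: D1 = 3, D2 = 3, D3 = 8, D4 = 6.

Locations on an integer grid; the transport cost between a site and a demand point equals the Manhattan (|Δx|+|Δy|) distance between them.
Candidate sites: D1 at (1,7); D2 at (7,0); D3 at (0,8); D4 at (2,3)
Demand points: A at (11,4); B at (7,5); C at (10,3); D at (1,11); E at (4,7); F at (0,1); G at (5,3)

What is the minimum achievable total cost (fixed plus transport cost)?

Open {D1, D2}: assign each demand point to its cheapest open site.
  A→D2 8, B→D2 5, C→D2 6, D→D1 4, E→D1 3, F→D1 7, G→D2 5
  transport cost 38, fixed 6 → total 44.
Compare {D1, D2, D4}: transport cost 33 + fixed 12 = 45.
Compare {D1, D4}: transport cost 39 + fixed 9 = 48.
Compare {D2, D4}: transport cost 41 + fixed 9 = 50.
All other subsets cost ≥ 45. Minimum total cost: 44.

44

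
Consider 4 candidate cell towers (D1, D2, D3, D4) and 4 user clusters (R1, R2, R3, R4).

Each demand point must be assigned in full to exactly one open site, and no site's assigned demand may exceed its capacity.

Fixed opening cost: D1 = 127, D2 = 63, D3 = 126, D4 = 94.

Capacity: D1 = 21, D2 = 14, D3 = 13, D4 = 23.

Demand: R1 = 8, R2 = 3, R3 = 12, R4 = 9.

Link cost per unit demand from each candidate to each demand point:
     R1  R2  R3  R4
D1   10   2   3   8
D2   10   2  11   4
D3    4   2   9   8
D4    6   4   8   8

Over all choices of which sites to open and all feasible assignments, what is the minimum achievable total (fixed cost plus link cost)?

Open {D2, D4}; cheapest assignment that respects the capacities:
  D2 (cap 14, load 12): R2, R4 — cost 3×2 + 9×4 = 42
  D4 (cap 23, load 20): R1, R3 — cost 8×6 + 12×8 = 144
  Shipping 186, fixed 157 → total 343.
  Any other capacity-feasible assignment to {D2, D4} ships for at least 186.
Compare {D1, D2}: its best feasible assignment gives total 348.
Compare {D1, D4}: its best feasible assignment gives total 383.
Every other set of open sites that can feasibly serve all demand totals ≥ 348 even under its best assignment. Minimum: 343.

343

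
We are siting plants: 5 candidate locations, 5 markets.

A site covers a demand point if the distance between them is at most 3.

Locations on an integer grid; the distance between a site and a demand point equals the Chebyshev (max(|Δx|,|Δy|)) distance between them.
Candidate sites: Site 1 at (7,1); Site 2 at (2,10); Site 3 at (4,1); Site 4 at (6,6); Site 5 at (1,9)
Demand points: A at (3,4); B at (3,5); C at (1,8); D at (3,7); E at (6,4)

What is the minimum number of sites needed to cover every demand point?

Coverage sets (demand points within 3 of each site):
  Site 1: {E}
  Site 2: {C, D}
  Site 3: {A, E}
  Site 4: {A, B, D, E}
  Site 5: {C, D}
No single site covers all 5 demand points.
But {Site 2, Site 4} covers everything, so the minimum is 2.

2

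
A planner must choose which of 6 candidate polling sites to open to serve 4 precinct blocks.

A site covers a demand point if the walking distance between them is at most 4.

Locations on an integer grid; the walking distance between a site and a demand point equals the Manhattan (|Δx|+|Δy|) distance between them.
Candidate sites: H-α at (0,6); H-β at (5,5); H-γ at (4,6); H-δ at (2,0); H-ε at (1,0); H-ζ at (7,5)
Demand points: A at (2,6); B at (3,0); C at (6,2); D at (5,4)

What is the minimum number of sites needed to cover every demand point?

Coverage sets (demand points within 4 of each site):
  H-α: {A}
  H-β: {A, C, D}
  H-γ: {A, D}
  H-δ: {B}
  H-ε: {B}
  H-ζ: {C, D}
No single site covers all 4 demand points.
But {H-β, H-δ} covers everything, so the minimum is 2.

2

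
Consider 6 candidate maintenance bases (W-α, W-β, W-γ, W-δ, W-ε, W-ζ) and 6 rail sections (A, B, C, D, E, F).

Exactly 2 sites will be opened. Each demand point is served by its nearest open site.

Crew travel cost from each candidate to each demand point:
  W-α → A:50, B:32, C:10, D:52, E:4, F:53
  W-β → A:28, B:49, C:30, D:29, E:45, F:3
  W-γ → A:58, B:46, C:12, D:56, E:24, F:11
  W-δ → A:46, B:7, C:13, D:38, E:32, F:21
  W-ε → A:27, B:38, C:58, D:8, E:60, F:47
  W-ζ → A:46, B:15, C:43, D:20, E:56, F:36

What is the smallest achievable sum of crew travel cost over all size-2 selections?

106

Open {W-α, W-β}.
  A→W-β 28, B→W-α 32, C→W-α 10, D→W-β 29, E→W-α 4, F→W-β 3  ⇒ total 106.
Compare {W-δ, W-ε}: total 108.
Compare {W-β, W-δ}: total 112.
No size-2 selection does better; minimum is 106.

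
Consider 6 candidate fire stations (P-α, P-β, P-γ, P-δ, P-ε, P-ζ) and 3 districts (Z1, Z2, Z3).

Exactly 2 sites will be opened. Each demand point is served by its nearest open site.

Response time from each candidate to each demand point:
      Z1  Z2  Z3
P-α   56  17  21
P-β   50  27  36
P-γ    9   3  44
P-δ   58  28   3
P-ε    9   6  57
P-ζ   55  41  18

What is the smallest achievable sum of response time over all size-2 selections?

Open {P-γ, P-δ}.
  Z1→P-γ 9, Z2→P-γ 3, Z3→P-δ 3  ⇒ total 15.
Compare {P-δ, P-ε}: total 18.
Compare {P-γ, P-ζ}: total 30.
No size-2 selection does better; minimum is 15.

15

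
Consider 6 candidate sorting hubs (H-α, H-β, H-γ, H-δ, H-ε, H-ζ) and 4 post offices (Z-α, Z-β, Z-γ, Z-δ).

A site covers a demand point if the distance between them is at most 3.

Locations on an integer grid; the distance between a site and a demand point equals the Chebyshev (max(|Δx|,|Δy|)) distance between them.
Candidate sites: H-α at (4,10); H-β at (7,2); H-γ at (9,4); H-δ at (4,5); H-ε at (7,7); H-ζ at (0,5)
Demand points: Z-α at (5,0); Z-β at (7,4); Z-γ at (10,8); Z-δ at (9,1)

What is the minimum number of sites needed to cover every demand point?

2

Coverage sets (demand points within 3 of each site):
  H-α: {}
  H-β: {Z-α, Z-β, Z-δ}
  H-γ: {Z-β, Z-δ}
  H-δ: {Z-β}
  H-ε: {Z-β, Z-γ}
  H-ζ: {}
No single site covers all 4 demand points.
But {H-β, H-ε} covers everything, so the minimum is 2.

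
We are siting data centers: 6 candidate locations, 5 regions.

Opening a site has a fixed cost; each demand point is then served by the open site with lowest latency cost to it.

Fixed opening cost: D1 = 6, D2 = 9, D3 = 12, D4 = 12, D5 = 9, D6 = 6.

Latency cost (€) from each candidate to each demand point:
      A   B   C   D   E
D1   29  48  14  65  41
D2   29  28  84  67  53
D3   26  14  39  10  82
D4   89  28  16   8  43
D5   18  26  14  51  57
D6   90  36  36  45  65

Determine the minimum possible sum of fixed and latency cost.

Open {D1, D3}: assign each demand point to its cheapest open site.
  A→D3 26, B→D3 14, C→D1 14, D→D3 10, E→D1 41
  latency cost 105, fixed 18 → total 123.
Compare {D1, D3, D5}: latency cost 97 + fixed 27 = 124.
Compare {D1, D3, D6}: latency cost 105 + fixed 24 = 129.
Compare {D4, D5}: latency cost 109 + fixed 21 = 130.
All other subsets cost ≥ 124. Minimum total cost: 123.

123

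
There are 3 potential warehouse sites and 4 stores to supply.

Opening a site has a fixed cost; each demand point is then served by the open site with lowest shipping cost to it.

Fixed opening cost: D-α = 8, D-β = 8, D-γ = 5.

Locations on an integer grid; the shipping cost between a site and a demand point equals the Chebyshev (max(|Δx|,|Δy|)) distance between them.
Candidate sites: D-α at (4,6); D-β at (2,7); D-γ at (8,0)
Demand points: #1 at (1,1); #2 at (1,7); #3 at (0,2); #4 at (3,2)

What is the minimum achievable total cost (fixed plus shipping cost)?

24

Open {D-α}: assign each demand point to its cheapest open site.
  #1→D-α 5, #2→D-α 3, #3→D-α 4, #4→D-α 4
  shipping cost 16, fixed 8 → total 24.
Compare {D-β}: shipping cost 17 + fixed 8 = 25.
Compare {D-α, D-γ}: shipping cost 16 + fixed 13 = 29.
Compare {D-α, D-β}: shipping cost 14 + fixed 16 = 30.
All other subsets cost ≥ 25. Minimum total cost: 24.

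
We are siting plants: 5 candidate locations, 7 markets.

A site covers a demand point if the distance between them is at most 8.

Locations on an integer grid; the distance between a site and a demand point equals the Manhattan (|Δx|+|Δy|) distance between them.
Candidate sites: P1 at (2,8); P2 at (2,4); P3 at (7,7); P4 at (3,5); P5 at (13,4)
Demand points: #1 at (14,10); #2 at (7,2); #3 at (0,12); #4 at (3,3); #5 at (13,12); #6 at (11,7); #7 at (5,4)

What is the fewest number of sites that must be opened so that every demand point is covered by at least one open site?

2

Coverage sets (demand points within 8 of each site):
  P1: {#3, #4, #7}
  P2: {#2, #4, #7}
  P3: {#2, #4, #6, #7}
  P4: {#2, #4, #7}
  P5: {#1, #2, #5, #6, #7}
No single site covers all 7 demand points.
But {P1, P5} covers everything, so the minimum is 2.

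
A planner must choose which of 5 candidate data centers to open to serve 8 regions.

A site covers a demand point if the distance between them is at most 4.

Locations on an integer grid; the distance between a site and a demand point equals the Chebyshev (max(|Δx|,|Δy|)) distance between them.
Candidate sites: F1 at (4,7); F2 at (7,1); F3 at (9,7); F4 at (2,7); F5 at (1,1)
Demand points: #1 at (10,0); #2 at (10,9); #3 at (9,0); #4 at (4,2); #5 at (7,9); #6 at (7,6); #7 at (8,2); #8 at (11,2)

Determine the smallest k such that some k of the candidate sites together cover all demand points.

2

Coverage sets (demand points within 4 of each site):
  F1: {#5, #6}
  F2: {#1, #3, #4, #7, #8}
  F3: {#2, #5, #6}
  F4: {}
  F5: {#4}
No single site covers all 8 demand points.
But {F2, F3} covers everything, so the minimum is 2.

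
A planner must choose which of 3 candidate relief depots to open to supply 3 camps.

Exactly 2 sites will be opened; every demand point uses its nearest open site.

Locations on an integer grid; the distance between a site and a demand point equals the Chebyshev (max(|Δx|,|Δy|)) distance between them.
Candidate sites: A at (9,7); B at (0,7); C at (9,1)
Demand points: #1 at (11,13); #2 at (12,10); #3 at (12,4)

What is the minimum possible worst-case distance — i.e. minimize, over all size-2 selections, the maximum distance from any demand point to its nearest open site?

6

Open {A, B}.
  Farthest demand point is #1 at distance 6 (to A); all others are ≤ 6.
With {A, C} the worst case is 6.
With {B, C} the worst case is 11.
No size-2 selection achieves below 6.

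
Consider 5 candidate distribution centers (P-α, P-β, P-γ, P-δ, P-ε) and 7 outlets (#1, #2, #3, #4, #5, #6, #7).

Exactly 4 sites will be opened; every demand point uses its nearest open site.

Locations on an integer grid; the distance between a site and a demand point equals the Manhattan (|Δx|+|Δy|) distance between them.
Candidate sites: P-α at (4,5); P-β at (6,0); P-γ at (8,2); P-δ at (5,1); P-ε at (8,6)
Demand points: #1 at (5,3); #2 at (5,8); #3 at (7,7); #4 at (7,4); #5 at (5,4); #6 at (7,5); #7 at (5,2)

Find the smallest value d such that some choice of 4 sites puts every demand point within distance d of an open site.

Open {P-α, P-β, P-γ, P-ε}.
  Farthest demand point is #2 at distance 4 (to P-α); all others are ≤ 4.
With {P-α, P-β, P-δ, P-ε} the worst case is 4.
With {P-α, P-γ, P-δ, P-ε} the worst case is 4.
No size-4 selection achieves below 4.

4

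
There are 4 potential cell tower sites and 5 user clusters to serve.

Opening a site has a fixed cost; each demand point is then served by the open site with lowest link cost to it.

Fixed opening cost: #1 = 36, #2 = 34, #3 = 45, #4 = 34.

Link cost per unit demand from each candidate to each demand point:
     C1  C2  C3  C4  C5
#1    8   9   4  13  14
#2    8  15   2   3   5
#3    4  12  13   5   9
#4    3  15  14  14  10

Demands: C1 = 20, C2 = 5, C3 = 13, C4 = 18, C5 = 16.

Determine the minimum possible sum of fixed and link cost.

363

Open {#2, #4}: assign each demand point to its cheapest open site.
  C1→#4 20×3=60, C2→#2 5×15=75, C3→#2 13×2=26, C4→#2 18×3=54, C5→#2 16×5=80
  link cost 295, fixed 68 → total 363.
Compare {#1, #2, #4}: link cost 265 + fixed 104 = 369.
Compare {#2, #3}: link cost 300 + fixed 79 = 379.
Compare {#2, #3, #4}: link cost 280 + fixed 113 = 393.
All other subsets cost ≥ 369. Minimum total cost: 363.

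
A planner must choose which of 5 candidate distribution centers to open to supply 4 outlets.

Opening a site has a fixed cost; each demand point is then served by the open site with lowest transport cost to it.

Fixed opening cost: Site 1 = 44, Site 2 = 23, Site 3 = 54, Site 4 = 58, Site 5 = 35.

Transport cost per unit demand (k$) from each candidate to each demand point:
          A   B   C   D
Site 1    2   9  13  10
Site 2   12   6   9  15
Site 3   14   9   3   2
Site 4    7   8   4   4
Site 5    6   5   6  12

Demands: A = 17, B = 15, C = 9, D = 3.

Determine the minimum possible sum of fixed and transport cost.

Open {Site 1, Site 5}: assign each demand point to its cheapest open site.
  A→Site 1 17×2=34, B→Site 5 15×5=75, C→Site 5 9×6=54, D→Site 1 3×10=30
  transport cost 193, fixed 79 → total 272.
Compare {Site 1, Site 3, Site 5}: transport cost 142 + fixed 133 = 275.
Compare {Site 1, Site 2, Site 3}: transport cost 157 + fixed 121 = 278.
Compare {Site 1, Site 4, Site 5}: transport cost 157 + fixed 137 = 294.
All other subsets cost ≥ 275. Minimum total cost: 272.

272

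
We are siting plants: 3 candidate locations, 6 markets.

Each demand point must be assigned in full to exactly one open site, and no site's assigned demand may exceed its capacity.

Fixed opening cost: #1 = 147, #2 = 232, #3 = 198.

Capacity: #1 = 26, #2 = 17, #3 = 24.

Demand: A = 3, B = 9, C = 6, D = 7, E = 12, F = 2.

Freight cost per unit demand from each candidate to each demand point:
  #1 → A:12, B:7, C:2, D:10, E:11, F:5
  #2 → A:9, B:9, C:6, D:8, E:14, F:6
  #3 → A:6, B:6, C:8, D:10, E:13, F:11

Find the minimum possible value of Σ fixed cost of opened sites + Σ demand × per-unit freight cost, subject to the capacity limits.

641

Open {#1, #3}; cheapest assignment that respects the capacities:
  #1 (cap 26, load 20): C, E, F — cost 6×2 + 12×11 + 2×5 = 154
  #3 (cap 24, load 19): A, B, D — cost 3×6 + 9×6 + 7×10 = 142
  Shipping 296, fixed 345 → total 641.
  Any other capacity-feasible assignment to {#1, #3} ships for at least 296.
Compare {#1, #2}: its best feasible assignment gives total 703.
Compare {#2, #3}: its best feasible assignment gives total 762.
Every other set of open sites that can feasibly serve all demand totals ≥ 703 even under its best assignment. Minimum: 641.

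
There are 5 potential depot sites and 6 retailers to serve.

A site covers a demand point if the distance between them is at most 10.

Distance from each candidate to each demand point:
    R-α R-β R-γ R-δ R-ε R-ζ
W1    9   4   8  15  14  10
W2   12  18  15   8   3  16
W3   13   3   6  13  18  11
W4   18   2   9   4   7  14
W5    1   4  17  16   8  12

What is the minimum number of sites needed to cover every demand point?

Coverage sets (demand points within 10 of each site):
  W1: {R-α, R-β, R-γ, R-ζ}
  W2: {R-δ, R-ε}
  W3: {R-β, R-γ}
  W4: {R-β, R-γ, R-δ, R-ε}
  W5: {R-α, R-β, R-ε}
No single site covers all 6 demand points.
But {W1, W2} covers everything, so the minimum is 2.

2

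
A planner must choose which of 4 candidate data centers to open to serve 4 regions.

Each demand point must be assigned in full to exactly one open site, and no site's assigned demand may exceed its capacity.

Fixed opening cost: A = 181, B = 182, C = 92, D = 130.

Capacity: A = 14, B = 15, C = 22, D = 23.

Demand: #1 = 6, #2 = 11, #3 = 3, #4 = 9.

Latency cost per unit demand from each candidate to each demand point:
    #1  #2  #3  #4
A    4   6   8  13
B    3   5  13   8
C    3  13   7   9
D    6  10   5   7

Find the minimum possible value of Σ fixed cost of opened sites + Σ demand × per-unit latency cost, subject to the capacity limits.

Open {C, D}; cheapest assignment that respects the capacities:
  C (cap 22, load 6): #1 — cost 6×3 = 18
  D (cap 23, load 23): #2, #3, #4 — cost 11×10 + 3×5 + 9×7 = 188
  Shipping 206, fixed 222 → total 428.
  Any other capacity-feasible assignment to {C, D} ships for at least 206.
Compare {B, C}: its best feasible assignment gives total 449.
Compare {A, C}: its best feasible assignment gives total 459.
Every other set of open sites that can feasibly serve all demand totals ≥ 449 even under its best assignment. Minimum: 428.

428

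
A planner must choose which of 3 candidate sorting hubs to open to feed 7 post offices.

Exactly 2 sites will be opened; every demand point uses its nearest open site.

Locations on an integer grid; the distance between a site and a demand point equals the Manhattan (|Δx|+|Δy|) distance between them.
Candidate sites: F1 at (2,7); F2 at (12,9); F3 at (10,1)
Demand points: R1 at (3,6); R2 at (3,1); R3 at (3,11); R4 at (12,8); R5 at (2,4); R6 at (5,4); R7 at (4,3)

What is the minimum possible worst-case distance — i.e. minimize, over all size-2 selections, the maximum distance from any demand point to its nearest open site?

Open {F1, F2}.
  Farthest demand point is R2 at distance 7 (to F1); all others are ≤ 7.
With {F1, F3} the worst case is 9.
With {F2, F3} the worst case is 12.
No size-2 selection achieves below 7.

7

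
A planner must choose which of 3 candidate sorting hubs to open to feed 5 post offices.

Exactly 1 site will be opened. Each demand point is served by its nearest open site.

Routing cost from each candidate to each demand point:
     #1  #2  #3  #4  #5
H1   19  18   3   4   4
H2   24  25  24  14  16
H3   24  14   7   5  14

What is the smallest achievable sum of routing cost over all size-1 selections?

48

Open {H1}.
  #1→H1 19, #2→H1 18, #3→H1 3, #4→H1 4, #5→H1 4  ⇒ total 48.
Compare {H3}: total 64.
Compare {H2}: total 103.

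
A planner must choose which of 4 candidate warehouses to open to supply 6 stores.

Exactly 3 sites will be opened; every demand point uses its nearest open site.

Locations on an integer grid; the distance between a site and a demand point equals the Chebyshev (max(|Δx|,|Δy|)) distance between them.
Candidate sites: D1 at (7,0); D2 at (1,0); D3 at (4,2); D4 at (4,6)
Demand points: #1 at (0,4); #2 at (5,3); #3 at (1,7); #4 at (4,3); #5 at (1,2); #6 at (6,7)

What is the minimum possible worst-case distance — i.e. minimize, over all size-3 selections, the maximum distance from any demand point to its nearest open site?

Open {D1, D2, D4}.
  Farthest demand point is #1 at distance 4 (to D2); all others are ≤ 4.
With {D1, D3, D4} the worst case is 4.
With {D2, D3, D4} the worst case is 4.
No size-3 selection achieves below 4.

4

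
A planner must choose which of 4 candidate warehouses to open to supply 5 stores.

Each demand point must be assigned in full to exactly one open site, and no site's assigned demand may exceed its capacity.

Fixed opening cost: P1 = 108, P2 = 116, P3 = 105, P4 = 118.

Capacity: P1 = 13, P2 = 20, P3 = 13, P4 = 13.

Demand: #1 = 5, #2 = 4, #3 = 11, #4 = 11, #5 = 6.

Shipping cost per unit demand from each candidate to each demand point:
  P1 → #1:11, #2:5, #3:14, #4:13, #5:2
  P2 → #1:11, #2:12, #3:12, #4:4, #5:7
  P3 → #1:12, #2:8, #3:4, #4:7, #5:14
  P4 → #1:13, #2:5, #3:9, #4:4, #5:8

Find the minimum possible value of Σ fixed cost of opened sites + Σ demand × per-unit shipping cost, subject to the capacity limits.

Open {P1, P2, P3}; cheapest assignment that respects the capacities:
  P1 (cap 13, load 10): #2, #5 — cost 4×5 + 6×2 = 32
  P2 (cap 20, load 16): #1, #4 — cost 5×11 + 11×4 = 99
  P3 (cap 13, load 11): #3 — cost 11×4 = 44
  Shipping 175, fixed 329 → total 504.
  Any other capacity-feasible assignment to {P1, P2, P3} ships for at least 175.
Compare {P2, P3, P4}: its best feasible assignment gives total 550.
Compare {P1, P2, P4}: its best feasible assignment gives total 572.
Every other set of open sites that can feasibly serve all demand totals ≥ 550 even under its best assignment. Minimum: 504.

504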